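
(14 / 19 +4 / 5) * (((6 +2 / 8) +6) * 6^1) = 10731 / 95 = 112.96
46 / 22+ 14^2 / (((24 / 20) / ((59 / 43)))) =320977 / 1419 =226.20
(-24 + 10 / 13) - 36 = -770 / 13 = -59.23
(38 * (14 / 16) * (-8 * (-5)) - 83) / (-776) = -1247 / 776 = -1.61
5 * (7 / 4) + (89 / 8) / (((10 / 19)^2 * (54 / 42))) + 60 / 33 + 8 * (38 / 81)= 32473597 / 712800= 45.56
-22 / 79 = -0.28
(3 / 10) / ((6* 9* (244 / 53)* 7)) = 53 / 307440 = 0.00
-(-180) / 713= 180 / 713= 0.25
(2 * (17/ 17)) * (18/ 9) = 4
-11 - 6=-17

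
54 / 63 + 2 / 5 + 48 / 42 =12 / 5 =2.40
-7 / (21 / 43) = -43 / 3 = -14.33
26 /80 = 13 /40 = 0.32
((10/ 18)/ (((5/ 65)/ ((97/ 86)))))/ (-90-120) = -1261/ 32508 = -0.04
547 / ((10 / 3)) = 1641 / 10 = 164.10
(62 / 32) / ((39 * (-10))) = -31 / 6240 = -0.00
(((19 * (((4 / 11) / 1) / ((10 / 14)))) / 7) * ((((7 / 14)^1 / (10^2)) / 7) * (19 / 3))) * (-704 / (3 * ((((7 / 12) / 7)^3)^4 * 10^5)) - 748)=-1072904125629722 / 8203125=-130792121.98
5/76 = 0.07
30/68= 15/34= 0.44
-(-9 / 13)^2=-81 / 169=-0.48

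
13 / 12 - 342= -4091 / 12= -340.92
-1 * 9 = -9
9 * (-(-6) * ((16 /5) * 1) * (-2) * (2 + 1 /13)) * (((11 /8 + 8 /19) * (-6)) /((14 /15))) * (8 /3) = 419904 /19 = 22100.21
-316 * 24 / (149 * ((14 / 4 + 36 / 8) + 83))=-7584 / 13559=-0.56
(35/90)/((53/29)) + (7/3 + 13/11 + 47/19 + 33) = 7816255/199386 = 39.20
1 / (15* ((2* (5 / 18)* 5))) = 0.02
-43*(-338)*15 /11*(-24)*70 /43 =-8517600 /11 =-774327.27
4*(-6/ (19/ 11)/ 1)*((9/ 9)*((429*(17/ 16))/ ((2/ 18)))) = -2166021/ 38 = -57000.55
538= 538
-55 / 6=-9.17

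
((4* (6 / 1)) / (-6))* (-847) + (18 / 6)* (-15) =3343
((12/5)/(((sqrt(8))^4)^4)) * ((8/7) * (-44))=-33/4587520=-0.00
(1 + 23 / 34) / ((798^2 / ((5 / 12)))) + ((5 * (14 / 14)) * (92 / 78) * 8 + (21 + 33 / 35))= 20479668037 / 296281440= 69.12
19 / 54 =0.35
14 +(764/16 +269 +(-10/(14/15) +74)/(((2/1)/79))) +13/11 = 872169/308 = 2831.72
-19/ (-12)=19/ 12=1.58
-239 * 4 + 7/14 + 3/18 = -2866/3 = -955.33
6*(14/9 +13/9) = 18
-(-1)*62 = 62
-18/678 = -3/113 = -0.03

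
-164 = -164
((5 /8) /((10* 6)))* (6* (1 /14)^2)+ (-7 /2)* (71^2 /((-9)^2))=-55329935 /254016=-217.82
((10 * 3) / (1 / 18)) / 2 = 270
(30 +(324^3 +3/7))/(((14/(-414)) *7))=-49283756667/343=-143684421.77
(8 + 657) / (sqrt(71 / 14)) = 665 * sqrt(994) / 71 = 295.30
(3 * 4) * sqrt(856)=351.09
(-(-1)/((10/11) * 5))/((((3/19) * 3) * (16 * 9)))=209/64800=0.00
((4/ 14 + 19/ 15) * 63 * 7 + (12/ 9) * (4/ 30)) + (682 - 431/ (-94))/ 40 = 23753731/ 33840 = 701.94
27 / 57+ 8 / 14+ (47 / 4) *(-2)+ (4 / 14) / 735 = -4390079 / 195510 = -22.45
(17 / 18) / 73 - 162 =-212851 / 1314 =-161.99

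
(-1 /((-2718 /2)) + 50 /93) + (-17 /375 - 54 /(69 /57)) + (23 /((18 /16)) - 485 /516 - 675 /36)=-225833369584 /5208197625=-43.36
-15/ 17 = -0.88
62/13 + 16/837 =52102/10881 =4.79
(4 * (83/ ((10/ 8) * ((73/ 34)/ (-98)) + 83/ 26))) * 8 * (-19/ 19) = -460189184/ 548367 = -839.20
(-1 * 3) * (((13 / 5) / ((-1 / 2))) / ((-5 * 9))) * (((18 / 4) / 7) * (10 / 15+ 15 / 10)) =-169 / 350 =-0.48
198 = 198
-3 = -3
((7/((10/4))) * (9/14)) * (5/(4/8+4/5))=90/13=6.92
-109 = -109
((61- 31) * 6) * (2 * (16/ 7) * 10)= 57600/ 7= 8228.57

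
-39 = -39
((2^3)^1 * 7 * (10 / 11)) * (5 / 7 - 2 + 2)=400 / 11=36.36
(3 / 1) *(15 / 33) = 15 / 11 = 1.36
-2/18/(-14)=1/126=0.01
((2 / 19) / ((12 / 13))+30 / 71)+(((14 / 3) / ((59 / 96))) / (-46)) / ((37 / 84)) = 65760983 / 406391646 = 0.16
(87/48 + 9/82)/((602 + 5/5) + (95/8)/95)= 1261/395650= 0.00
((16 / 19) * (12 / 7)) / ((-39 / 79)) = -5056 / 1729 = -2.92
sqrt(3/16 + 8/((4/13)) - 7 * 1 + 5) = 3 * sqrt(43)/4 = 4.92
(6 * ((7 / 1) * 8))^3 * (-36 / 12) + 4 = -113799164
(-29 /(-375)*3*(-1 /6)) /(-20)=29 /15000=0.00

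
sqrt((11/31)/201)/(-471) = -sqrt(68541)/2934801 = -0.00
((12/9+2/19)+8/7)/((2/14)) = 1030/57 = 18.07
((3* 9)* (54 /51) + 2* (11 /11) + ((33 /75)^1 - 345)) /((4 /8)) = -266876 /425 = -627.94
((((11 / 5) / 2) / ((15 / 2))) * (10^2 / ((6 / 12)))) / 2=44 / 3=14.67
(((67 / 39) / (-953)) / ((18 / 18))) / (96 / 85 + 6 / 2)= -5695 / 13045617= -0.00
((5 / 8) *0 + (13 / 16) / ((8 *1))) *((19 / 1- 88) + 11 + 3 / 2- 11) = -1755 / 256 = -6.86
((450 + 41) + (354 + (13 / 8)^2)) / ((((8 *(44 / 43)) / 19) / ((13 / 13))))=44321433 / 22528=1967.39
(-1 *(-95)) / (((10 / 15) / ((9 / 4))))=2565 / 8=320.62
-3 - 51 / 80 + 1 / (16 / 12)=-231 / 80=-2.89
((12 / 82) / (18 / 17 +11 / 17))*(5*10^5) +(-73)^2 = 57336181 / 1189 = 48222.19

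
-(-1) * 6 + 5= 11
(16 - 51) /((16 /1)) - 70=-1155 /16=-72.19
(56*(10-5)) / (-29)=-280 / 29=-9.66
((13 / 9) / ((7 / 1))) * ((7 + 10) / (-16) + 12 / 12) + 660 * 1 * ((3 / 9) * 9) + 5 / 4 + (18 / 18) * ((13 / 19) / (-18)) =12647975 / 6384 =1981.20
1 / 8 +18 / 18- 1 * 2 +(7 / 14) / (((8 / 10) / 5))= 9 / 4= 2.25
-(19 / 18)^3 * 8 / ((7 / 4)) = -27436 / 5103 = -5.38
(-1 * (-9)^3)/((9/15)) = 1215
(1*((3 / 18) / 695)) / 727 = 1 / 3031590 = 0.00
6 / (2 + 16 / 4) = 1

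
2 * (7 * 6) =84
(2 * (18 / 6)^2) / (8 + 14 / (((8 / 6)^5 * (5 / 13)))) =46080 / 42593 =1.08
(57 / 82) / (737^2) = 57 / 44539858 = 0.00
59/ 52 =1.13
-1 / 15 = -0.07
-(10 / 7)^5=-100000 / 16807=-5.95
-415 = -415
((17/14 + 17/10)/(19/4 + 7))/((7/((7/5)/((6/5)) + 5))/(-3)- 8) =-7548/254975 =-0.03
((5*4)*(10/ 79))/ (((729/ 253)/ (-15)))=-253000/ 19197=-13.18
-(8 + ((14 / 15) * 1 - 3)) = -5.93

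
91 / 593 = 0.15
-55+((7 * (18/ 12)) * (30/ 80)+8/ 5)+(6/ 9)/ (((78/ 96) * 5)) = -153811/ 3120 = -49.30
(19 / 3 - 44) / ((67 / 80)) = -9040 / 201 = -44.98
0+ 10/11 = 10/11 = 0.91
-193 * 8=-1544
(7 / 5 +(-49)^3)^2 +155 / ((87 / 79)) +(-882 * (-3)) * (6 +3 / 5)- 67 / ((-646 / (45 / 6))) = 38894524945925911 / 2810100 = 13840975390.88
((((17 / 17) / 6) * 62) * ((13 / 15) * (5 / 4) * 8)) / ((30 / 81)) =1209 / 5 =241.80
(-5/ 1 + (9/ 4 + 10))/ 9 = 29/ 36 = 0.81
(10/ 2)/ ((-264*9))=-5/ 2376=-0.00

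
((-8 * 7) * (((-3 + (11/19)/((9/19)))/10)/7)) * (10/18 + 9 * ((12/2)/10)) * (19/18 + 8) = 1397888/18225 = 76.70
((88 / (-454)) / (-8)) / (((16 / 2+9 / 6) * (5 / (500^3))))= 275000000 / 4313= 63760.72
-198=-198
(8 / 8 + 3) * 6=24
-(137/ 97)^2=-18769/ 9409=-1.99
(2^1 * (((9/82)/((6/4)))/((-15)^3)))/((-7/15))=2/21525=0.00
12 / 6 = 2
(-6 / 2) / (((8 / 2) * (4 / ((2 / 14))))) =-3 / 112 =-0.03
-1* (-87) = 87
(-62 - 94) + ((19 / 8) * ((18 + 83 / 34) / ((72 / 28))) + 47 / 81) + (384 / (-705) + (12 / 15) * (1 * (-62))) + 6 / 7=-13469765137 / 72485280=-185.83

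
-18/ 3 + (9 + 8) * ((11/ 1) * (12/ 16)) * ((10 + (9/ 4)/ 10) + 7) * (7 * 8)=2705583/ 20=135279.15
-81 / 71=-1.14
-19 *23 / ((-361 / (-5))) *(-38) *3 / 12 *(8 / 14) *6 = 1380 / 7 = 197.14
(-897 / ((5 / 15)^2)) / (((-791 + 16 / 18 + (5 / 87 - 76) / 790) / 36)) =59924587320 / 162932831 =367.79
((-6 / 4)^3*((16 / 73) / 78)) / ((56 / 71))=-639 / 53144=-0.01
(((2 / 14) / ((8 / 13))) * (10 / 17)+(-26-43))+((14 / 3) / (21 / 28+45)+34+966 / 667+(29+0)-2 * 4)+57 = 338654525 / 7578396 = 44.69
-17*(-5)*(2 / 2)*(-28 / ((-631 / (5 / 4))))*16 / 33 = 2.29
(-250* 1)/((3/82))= -20500/3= -6833.33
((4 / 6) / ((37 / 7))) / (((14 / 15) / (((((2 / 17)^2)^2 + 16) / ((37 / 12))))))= 80181120 / 114340249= 0.70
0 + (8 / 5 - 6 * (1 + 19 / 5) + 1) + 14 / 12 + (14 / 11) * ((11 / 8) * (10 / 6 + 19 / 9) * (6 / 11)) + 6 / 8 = -4549 / 220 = -20.68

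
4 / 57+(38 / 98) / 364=72427 / 1016652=0.07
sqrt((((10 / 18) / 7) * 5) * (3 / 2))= 5 * sqrt(42) / 42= 0.77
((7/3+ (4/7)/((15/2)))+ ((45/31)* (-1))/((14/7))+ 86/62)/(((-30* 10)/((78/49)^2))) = -3378479/130254250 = -0.03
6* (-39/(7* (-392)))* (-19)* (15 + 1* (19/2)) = -39.70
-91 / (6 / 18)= -273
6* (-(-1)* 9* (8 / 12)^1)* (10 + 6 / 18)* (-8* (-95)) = 282720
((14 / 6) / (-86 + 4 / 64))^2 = 12544 / 17015625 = 0.00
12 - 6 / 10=57 / 5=11.40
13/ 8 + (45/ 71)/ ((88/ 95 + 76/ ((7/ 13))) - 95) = 29130223/ 17778968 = 1.64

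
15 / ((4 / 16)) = 60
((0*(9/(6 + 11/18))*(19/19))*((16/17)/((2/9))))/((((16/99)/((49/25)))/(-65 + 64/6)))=0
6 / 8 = 3 / 4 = 0.75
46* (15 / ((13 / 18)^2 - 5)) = -223560 / 1451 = -154.07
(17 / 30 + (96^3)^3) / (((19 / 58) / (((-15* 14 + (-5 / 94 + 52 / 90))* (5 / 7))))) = -76266836790301660355771179 / 241110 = -316315527312436897498.12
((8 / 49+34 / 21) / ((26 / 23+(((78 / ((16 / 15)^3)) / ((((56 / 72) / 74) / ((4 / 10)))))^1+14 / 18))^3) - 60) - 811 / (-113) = -35749215265600796204042287803119 / 676773550849754225145837095375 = -52.82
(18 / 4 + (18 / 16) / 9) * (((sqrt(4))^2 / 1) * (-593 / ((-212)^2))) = -21941 / 89888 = -0.24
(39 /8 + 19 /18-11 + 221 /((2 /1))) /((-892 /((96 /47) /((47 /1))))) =-7591 /1477821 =-0.01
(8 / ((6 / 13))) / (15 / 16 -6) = -832 / 243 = -3.42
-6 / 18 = -1 / 3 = -0.33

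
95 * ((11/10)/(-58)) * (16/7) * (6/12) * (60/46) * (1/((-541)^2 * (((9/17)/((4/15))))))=-56848/12298748301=-0.00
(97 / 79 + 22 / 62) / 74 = 1938 / 90613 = 0.02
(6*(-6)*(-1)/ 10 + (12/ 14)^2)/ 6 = 177/ 245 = 0.72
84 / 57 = 28 / 19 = 1.47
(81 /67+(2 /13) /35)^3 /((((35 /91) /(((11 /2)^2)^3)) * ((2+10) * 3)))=89654869313180843309 /25105433502240000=3571.13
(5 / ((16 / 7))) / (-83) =-35 / 1328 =-0.03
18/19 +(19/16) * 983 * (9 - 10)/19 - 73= -40581/304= -133.49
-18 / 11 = -1.64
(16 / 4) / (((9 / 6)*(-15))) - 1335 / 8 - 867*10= -8837.05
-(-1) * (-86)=-86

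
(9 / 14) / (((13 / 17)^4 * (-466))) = -751689 / 186331964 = -0.00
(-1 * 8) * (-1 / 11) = 8 / 11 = 0.73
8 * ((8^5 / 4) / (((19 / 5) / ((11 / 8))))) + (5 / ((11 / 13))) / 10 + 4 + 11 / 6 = 14872508 / 627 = 23720.11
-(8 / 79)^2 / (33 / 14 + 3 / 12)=-1792 / 455593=-0.00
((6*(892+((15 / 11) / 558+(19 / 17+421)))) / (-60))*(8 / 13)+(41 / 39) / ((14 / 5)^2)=-3577543715 / 44312268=-80.73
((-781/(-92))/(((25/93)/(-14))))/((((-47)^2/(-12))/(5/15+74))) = 226760226/1270175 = 178.53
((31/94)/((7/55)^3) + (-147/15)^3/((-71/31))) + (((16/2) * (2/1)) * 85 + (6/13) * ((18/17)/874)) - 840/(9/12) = 22409722508958821/27635291251750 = 810.91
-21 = -21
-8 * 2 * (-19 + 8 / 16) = 296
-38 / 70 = -19 / 35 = -0.54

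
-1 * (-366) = 366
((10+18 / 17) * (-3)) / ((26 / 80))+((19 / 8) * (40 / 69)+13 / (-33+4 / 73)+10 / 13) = -283037452 / 2821065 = -100.33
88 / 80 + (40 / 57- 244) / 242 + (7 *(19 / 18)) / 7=118993 / 103455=1.15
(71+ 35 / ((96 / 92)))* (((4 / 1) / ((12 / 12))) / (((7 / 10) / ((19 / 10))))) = 47671 / 42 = 1135.02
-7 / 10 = -0.70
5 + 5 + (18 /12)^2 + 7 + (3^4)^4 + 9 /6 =172186967 /4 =43046741.75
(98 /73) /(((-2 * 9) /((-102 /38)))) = 833 /4161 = 0.20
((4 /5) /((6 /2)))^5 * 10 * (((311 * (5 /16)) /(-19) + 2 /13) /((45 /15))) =-2509696 /112539375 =-0.02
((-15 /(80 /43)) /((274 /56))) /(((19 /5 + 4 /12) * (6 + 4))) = -2709 /67952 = -0.04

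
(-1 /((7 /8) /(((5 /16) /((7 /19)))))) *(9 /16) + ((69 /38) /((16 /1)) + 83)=76871 /931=82.57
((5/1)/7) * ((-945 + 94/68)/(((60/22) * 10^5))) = -352913/142800000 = -0.00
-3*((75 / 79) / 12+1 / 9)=-541 / 948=-0.57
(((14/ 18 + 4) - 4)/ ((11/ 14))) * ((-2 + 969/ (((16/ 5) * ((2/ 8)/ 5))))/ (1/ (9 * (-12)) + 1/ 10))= 726510/ 11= 66046.36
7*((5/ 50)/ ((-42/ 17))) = -17/ 60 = -0.28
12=12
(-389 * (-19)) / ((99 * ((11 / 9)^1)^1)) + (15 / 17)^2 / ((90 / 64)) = 61.64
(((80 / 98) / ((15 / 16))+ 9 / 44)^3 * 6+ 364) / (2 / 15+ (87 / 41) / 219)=250696017103250095 / 96525086284704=2597.21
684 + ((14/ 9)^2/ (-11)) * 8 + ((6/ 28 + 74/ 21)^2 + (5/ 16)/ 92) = 696.22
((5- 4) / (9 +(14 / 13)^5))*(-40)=-14851720 / 3879461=-3.83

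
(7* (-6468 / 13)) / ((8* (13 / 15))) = -169785 / 338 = -502.32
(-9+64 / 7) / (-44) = -1 / 308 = -0.00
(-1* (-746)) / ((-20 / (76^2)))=-1077224 / 5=-215444.80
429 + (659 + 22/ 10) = 5451/ 5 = 1090.20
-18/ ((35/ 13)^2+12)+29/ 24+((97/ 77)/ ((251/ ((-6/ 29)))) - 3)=-119364982325/ 43758028776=-2.73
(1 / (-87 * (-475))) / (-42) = -1 / 1735650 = -0.00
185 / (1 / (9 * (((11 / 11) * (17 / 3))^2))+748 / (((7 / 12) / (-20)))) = -374255 / 51881273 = -0.01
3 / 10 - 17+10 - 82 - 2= -907 / 10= -90.70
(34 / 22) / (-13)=-17 / 143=-0.12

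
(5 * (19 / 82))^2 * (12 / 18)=9025 / 10086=0.89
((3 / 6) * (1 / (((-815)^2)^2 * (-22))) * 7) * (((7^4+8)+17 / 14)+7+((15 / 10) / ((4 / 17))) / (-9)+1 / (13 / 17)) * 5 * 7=-7392707 / 242268916375200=-0.00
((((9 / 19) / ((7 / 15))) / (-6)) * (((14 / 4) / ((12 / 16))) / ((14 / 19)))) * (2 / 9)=-5 / 21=-0.24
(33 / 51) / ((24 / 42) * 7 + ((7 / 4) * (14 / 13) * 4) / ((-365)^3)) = 6953678875 / 42986376834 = 0.16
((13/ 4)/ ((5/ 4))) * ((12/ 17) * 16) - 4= 2156/ 85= 25.36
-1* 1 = -1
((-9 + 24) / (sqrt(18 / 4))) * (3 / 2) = 15 * sqrt(2) / 2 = 10.61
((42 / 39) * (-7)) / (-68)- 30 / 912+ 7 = 237763 / 33592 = 7.08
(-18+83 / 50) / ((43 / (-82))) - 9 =554 / 25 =22.16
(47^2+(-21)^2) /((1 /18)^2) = 858600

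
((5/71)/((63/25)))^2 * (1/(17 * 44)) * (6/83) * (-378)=-15625/547689527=-0.00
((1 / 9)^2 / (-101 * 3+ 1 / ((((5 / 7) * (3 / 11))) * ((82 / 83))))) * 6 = -820 / 3296691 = -0.00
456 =456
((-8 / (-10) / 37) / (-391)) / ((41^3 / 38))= -152 / 4985400535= -0.00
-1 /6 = -0.17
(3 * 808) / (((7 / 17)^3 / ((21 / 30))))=24304.31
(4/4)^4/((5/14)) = 14/5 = 2.80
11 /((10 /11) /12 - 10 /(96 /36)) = -1452 /485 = -2.99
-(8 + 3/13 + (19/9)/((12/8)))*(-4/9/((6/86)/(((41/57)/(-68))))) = -350837/540189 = -0.65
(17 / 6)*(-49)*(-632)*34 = 8949752 / 3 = 2983250.67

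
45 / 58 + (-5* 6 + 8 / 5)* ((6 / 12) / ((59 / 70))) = -16.07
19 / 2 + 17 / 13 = 281 / 26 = 10.81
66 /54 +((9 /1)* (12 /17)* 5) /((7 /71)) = 346369 /1071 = 323.41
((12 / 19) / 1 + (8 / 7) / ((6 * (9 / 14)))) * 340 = 315.48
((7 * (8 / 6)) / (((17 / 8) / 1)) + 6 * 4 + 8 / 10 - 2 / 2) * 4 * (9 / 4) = 21567 / 85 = 253.73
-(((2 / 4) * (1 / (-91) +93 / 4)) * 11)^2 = -8658116401 / 529984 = -16336.56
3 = 3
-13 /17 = -0.76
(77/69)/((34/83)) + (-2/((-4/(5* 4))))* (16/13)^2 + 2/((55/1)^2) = 21435455923/1199333850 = 17.87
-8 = -8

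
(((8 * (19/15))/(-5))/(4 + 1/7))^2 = 1132096/4730625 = 0.24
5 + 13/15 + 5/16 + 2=1963/240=8.18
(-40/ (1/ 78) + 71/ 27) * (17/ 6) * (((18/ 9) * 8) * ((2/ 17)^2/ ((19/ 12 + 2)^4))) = -689512448/ 58119617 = -11.86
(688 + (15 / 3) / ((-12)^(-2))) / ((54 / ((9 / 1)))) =704 / 3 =234.67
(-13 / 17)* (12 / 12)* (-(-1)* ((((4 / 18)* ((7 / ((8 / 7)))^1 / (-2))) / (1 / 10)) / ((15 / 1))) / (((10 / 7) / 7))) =31213 / 18360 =1.70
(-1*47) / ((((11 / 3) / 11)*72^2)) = -0.03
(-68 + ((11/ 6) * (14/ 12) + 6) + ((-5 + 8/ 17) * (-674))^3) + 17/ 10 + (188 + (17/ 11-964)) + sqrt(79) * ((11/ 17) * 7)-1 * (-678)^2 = 77 * sqrt(79)/ 17 + 276764272180425373/ 9727740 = 28451035139.92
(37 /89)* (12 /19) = 444 /1691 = 0.26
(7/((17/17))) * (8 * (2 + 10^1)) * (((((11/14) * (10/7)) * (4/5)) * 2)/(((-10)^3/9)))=-9504/875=-10.86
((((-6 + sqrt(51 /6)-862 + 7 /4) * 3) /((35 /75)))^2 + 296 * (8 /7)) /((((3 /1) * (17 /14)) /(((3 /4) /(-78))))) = -1430185073 /17472 + 334125 * sqrt(34) /3536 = -81304.85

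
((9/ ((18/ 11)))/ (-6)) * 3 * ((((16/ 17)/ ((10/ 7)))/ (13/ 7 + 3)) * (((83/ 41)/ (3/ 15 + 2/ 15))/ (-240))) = 44737/ 4739600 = 0.01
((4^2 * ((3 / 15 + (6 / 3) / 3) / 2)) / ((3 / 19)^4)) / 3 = 13553384 / 3645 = 3718.35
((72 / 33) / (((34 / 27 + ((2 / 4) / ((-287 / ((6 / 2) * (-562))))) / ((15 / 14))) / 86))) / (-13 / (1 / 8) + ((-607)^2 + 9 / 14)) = 4998105 / 39253858468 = 0.00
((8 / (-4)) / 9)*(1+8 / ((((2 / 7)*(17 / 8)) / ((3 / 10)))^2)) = -42674 / 65025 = -0.66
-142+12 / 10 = -704 / 5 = -140.80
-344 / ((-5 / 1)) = 68.80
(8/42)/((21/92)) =368/441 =0.83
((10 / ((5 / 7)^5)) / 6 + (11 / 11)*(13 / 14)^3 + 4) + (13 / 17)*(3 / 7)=1232567311 / 87465000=14.09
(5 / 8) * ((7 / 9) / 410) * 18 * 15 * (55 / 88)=0.20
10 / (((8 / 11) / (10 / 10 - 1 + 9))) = 495 / 4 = 123.75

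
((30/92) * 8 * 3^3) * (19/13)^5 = 4011280380/8539739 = 469.72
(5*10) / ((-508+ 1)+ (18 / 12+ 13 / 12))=-600 / 6053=-0.10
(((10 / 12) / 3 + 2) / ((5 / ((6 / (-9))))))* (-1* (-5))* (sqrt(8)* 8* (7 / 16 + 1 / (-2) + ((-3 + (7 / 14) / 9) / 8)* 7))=15580* sqrt(2) / 243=90.67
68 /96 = 17 /24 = 0.71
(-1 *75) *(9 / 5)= -135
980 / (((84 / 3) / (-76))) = -2660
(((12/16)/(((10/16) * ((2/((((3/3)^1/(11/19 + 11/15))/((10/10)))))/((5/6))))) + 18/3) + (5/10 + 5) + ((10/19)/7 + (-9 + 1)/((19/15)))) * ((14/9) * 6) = 561131/10659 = 52.64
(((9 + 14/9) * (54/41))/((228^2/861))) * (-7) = -245/152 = -1.61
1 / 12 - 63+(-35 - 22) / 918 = -38543 / 612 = -62.98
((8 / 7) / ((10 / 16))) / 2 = 32 / 35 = 0.91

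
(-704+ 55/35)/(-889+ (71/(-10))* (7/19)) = 311410/395283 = 0.79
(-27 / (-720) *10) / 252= 1 / 672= 0.00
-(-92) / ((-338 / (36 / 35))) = -1656 / 5915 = -0.28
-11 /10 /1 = -11 /10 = -1.10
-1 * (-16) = 16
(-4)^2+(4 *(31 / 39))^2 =39712 / 1521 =26.11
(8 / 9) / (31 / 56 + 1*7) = 448 / 3807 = 0.12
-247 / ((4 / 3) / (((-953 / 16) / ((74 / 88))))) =7767903 / 592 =13121.46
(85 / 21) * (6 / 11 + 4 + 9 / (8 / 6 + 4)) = 93245 / 3696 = 25.23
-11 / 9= -1.22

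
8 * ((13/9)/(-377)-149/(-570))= 51092/24795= 2.06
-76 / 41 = -1.85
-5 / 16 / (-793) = 5 / 12688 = 0.00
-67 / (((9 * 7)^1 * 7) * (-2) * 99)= 67 / 87318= 0.00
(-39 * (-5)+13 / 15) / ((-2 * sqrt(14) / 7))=-1469 * sqrt(14) / 30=-183.22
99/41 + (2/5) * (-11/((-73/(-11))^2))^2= 2.44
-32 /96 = -1 /3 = -0.33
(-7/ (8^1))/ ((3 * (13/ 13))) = -0.29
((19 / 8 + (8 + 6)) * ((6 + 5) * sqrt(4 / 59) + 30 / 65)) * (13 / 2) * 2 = 393 / 4 + 18733 * sqrt(59) / 236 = 707.96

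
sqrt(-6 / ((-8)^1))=sqrt(3) / 2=0.87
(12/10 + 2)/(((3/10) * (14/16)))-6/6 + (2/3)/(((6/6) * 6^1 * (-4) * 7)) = 2819/252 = 11.19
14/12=7/6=1.17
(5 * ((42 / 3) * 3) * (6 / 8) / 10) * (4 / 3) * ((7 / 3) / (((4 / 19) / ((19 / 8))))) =17689 / 32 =552.78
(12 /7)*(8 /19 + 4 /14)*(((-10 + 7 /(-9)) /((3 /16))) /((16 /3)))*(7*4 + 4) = -1167104 /2793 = -417.87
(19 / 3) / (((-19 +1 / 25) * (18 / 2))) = -0.04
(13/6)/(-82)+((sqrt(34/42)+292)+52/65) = sqrt(357)/21+720223/2460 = 293.67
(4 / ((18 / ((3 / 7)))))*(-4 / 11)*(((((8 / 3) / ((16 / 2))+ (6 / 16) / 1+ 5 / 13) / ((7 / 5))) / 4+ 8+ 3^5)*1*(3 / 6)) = -2194441 / 504504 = -4.35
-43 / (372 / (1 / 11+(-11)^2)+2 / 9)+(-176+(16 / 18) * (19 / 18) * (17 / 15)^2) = -3755606467 / 19992825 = -187.85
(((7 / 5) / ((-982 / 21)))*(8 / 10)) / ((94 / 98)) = -14406 / 576925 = -0.02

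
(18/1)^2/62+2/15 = 5.36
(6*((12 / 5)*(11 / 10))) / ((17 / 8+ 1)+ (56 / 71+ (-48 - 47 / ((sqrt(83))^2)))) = -18669024 / 52627475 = -0.35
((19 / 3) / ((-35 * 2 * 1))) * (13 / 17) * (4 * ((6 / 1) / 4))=-247 / 595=-0.42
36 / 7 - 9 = -27 / 7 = -3.86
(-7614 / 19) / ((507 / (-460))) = 1167480 / 3211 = 363.59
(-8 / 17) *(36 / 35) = -288 / 595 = -0.48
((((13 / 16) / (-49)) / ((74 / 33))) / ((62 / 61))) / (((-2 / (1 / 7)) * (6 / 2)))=8723 / 50357888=0.00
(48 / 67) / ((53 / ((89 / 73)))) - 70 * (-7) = 127023542 / 259223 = 490.02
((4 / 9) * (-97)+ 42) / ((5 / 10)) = -20 / 9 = -2.22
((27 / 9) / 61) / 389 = 3 / 23729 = 0.00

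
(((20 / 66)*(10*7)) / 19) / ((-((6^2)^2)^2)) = -175 / 263279808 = -0.00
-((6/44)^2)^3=-729/113379904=-0.00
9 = 9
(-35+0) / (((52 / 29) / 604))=-153265 / 13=-11789.62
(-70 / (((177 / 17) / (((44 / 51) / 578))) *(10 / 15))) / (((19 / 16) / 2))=-24640 / 971907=-0.03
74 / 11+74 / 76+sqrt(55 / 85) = sqrt(187) / 17+3219 / 418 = 8.51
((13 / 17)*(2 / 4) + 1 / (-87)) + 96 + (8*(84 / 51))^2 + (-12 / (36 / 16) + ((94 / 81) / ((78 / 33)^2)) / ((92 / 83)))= 5590826606453 / 21109861656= 264.84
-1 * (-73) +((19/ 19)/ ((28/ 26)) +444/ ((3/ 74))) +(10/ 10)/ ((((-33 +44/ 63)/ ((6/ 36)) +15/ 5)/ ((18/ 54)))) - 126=10899.93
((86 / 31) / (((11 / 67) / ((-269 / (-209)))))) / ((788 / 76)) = 1549978 / 738947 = 2.10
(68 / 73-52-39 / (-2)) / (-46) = 4609 / 6716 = 0.69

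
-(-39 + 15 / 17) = 38.12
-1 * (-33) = 33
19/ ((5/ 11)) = 209/ 5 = 41.80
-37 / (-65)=0.57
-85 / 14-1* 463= -6567 / 14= -469.07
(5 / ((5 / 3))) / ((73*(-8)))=-3 / 584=-0.01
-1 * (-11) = 11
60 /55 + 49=551 /11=50.09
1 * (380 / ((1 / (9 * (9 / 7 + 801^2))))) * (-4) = -61439834880 / 7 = -8777119268.57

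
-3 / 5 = -0.60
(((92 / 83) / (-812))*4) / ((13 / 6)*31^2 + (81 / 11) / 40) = -0.00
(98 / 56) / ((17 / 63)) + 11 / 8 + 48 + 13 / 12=23233 / 408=56.94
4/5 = 0.80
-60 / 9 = -20 / 3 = -6.67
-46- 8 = -54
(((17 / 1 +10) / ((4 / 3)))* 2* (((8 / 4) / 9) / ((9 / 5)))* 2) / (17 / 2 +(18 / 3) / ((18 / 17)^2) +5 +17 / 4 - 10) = 216 / 283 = 0.76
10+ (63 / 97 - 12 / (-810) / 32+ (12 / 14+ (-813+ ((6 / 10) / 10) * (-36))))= -5893347517 / 7333200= -803.65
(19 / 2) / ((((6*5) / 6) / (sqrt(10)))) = 19*sqrt(10) / 10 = 6.01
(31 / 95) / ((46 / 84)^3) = 2296728 / 1155865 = 1.99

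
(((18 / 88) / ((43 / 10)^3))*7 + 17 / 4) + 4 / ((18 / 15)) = 79775507 / 10494924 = 7.60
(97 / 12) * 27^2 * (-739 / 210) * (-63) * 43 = 2247047001 / 40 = 56176175.02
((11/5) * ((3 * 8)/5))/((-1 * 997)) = -264/24925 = -0.01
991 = 991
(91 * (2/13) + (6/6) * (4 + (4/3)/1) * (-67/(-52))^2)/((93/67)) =776329/47151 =16.46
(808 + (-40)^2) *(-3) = -7224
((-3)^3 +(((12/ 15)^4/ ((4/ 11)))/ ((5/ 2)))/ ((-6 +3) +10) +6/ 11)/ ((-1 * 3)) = 6350137/ 721875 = 8.80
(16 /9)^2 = 256 /81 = 3.16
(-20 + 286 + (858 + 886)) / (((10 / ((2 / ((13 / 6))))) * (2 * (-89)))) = -1206 / 1157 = -1.04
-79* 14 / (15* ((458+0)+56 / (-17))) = -9401 / 57975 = -0.16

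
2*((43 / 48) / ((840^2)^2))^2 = 1849 / 285553026556703539200000000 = 0.00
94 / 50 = 47 / 25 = 1.88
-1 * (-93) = 93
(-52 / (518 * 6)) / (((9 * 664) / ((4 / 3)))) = -13 / 3482514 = -0.00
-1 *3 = -3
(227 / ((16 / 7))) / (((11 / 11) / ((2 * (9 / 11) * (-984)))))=-1759023 / 11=-159911.18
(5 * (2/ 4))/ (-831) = -5/ 1662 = -0.00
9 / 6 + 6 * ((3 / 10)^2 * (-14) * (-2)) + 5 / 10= 17.12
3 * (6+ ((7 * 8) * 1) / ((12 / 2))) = 46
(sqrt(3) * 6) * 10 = 60 * sqrt(3) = 103.92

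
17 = 17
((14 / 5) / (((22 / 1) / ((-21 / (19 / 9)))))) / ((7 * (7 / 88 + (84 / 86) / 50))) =-46440 / 25441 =-1.83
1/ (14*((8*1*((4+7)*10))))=1/ 12320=0.00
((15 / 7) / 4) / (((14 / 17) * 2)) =255 / 784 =0.33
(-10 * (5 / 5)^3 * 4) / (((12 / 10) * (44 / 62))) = -1550 / 33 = -46.97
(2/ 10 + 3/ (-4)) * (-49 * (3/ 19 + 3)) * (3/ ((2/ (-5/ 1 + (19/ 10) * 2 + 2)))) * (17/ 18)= 9163/ 95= 96.45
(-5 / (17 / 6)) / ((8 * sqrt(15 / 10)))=-0.18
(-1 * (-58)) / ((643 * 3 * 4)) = 29 / 3858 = 0.01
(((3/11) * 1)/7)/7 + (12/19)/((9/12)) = 8681/10241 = 0.85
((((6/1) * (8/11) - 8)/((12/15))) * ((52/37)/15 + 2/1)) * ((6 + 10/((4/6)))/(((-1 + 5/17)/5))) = 1728475/1221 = 1415.62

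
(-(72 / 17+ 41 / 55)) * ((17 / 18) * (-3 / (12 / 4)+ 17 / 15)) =-4657 / 7425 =-0.63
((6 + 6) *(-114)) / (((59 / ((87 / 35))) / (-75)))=1785240 / 413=4322.62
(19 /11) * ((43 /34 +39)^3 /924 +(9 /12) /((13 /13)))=49266317539 /399485856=123.32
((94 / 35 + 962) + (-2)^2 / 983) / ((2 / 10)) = 33190152 / 6881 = 4823.45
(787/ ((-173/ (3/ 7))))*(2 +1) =-5.85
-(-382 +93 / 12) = 1497 / 4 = 374.25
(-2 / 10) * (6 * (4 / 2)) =-12 / 5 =-2.40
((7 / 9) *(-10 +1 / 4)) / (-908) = 91 / 10896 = 0.01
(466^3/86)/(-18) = -25298674/387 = -65371.25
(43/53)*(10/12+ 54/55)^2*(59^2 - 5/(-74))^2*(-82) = -41975347731020268563/15802914600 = -2656177597.20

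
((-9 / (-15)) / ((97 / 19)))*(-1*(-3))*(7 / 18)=133 / 970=0.14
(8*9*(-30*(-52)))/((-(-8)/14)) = 196560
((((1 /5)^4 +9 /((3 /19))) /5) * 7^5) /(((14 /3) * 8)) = 128307039 /25000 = 5132.28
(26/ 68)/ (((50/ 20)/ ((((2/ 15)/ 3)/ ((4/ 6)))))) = 13/ 1275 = 0.01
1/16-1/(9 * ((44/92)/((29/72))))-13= -185771/14256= -13.03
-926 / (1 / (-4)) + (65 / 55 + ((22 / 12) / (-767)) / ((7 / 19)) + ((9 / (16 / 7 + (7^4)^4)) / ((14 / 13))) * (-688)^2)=27766433413133462521343 / 7493959377584401722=3705.18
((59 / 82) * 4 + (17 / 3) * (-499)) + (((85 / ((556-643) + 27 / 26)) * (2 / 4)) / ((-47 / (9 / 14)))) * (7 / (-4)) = -19465564325 / 6890952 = -2824.80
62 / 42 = 31 / 21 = 1.48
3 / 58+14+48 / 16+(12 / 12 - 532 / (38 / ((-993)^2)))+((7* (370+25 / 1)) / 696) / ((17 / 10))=-81668401757 / 5916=-13804665.61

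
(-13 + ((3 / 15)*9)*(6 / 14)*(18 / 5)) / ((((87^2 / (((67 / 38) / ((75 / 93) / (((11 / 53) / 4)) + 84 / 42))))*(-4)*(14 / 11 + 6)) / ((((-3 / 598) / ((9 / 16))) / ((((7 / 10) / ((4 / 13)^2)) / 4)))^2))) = 1841586638848 / 16952390151860287022535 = 0.00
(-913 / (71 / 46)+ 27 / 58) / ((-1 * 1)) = 2433967 / 4118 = 591.06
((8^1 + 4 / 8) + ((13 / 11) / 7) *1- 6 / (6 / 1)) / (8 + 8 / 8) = 1181 / 1386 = 0.85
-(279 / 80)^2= -77841 / 6400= -12.16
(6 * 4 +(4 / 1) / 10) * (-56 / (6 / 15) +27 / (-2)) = -18727 / 5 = -3745.40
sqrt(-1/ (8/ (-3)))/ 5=sqrt(6)/ 20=0.12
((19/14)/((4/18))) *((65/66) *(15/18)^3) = 154375/44352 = 3.48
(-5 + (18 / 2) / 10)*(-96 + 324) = -4674 / 5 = -934.80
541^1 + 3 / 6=1083 / 2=541.50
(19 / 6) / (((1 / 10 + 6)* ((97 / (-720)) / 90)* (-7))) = 2052000 / 41419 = 49.54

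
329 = 329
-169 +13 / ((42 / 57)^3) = -374569 / 2744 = -136.50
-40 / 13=-3.08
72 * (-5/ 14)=-180/ 7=-25.71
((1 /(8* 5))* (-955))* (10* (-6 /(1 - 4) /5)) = -191 /2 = -95.50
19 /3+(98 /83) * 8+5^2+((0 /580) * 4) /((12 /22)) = 40.78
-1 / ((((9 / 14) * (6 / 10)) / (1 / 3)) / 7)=-490 / 81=-6.05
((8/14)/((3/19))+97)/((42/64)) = 67616/441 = 153.32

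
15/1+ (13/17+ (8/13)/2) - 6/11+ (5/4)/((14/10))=1117663/68068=16.42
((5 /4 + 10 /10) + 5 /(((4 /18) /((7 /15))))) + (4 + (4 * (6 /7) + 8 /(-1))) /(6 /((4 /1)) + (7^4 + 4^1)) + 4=2257265 /134764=16.75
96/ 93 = 32/ 31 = 1.03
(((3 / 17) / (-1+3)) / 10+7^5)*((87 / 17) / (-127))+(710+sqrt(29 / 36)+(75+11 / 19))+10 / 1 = 119.21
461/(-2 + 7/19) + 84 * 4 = 53.45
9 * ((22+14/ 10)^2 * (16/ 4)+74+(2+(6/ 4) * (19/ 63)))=7140081/ 350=20400.23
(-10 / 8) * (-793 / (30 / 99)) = 26169 / 8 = 3271.12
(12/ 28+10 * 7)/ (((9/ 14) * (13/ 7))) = 6902/ 117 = 58.99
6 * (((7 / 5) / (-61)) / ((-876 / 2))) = 0.00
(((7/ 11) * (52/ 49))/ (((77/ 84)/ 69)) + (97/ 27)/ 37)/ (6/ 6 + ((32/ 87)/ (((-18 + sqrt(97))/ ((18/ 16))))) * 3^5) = -4.49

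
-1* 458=-458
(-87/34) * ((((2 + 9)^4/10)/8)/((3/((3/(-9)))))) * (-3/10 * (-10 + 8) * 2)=424589/6800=62.44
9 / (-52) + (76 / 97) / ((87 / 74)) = 216497 / 438828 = 0.49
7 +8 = 15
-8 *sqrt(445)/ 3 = -56.25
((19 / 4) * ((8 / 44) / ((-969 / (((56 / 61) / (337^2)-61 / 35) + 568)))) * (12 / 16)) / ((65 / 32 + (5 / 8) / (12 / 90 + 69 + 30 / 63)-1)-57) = 364919145020356 / 53949878872046745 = 0.01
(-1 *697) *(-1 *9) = 6273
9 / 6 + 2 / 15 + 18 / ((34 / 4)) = 1913 / 510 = 3.75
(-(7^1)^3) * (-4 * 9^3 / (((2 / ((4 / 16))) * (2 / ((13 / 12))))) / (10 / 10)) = 1083537 / 16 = 67721.06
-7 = -7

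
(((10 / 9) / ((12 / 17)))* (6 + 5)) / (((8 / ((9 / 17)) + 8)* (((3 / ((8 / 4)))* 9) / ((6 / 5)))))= 187 / 2808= 0.07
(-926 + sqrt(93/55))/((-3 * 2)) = 463/3-sqrt(5115)/330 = 154.12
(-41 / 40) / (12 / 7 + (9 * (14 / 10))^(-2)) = -162729 / 273160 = -0.60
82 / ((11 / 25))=2050 / 11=186.36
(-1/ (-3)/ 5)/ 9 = 1/ 135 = 0.01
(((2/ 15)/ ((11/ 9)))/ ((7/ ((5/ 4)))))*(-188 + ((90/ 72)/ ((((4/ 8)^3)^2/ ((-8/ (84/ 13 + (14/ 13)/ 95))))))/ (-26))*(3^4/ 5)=-89452674/ 1538845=-58.13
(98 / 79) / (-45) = -98 / 3555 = -0.03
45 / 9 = 5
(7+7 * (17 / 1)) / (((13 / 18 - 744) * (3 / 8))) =-6048 / 13379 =-0.45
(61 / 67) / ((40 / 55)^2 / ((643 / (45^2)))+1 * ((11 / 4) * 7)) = 18983932 / 436118477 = 0.04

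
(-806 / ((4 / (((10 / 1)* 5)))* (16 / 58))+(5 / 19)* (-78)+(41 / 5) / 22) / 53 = -305491359 / 443080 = -689.47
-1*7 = -7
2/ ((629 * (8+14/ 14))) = 2/ 5661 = 0.00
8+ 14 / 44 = 183 / 22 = 8.32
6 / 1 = 6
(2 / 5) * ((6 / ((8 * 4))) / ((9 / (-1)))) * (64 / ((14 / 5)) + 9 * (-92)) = 1409 / 210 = 6.71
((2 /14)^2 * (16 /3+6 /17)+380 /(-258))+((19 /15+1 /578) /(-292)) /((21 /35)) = -4365677879 /3200499288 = -1.36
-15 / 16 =-0.94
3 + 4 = 7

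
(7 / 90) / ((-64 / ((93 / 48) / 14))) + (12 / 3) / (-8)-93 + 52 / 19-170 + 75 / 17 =-15261982493 / 59535360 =-256.35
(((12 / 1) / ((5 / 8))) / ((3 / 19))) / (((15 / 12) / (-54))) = -131328 / 25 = -5253.12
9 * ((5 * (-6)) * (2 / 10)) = -54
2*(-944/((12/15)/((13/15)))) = -6136/3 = -2045.33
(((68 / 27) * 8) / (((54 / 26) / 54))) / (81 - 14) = 14144 / 1809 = 7.82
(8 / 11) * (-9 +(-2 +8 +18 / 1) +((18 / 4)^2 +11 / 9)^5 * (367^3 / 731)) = 13642553399526304235099 / 60776065152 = 224472468979.47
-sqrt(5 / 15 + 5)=-4*sqrt(3) / 3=-2.31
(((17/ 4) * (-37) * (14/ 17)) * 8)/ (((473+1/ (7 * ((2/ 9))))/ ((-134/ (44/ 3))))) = 1457652/ 72941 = 19.98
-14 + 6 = -8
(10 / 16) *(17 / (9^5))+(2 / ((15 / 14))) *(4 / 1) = 7.47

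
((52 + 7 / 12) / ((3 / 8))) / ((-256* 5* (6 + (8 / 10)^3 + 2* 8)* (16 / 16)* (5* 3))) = -3155 / 9725184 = -0.00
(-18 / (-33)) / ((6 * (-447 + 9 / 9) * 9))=-1 / 44154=-0.00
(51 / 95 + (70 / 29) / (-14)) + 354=976274 / 2755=354.36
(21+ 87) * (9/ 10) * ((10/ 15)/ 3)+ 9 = 153/ 5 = 30.60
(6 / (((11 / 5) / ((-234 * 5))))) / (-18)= 1950 / 11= 177.27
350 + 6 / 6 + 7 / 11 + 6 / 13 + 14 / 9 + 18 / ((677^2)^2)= 95611719821458798 / 270354262774167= 353.65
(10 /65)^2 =4 /169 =0.02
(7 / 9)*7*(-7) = -343 / 9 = -38.11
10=10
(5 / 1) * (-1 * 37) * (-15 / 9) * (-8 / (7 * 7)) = -7400 / 147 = -50.34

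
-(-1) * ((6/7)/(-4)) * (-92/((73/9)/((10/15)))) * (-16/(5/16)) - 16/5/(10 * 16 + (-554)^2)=-2324653348/28020685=-82.96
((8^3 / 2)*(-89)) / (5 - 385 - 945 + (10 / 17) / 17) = 6584576 / 382915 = 17.20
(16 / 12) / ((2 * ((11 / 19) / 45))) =570 / 11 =51.82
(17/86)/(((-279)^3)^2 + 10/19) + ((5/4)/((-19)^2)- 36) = -20029734665897965736367/556435038333878352028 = -36.00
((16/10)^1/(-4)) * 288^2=-165888/5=-33177.60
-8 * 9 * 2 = -144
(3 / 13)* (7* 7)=147 / 13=11.31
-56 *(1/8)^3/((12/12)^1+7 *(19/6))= -21/4448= -0.00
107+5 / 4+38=585 / 4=146.25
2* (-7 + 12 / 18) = -38 / 3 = -12.67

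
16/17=0.94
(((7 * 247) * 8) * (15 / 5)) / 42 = 988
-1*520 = -520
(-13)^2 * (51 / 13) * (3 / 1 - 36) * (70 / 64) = -765765 / 32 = -23930.16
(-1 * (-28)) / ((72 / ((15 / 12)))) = 35 / 72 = 0.49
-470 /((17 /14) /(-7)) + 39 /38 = 1750943 /646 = 2710.44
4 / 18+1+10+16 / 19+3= 2576 / 171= 15.06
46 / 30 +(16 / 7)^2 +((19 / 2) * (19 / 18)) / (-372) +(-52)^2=8894016403 / 3281040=2710.73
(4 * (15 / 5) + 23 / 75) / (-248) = -923 / 18600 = -0.05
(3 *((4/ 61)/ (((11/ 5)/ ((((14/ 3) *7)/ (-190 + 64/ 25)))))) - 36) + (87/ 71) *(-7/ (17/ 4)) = -38.03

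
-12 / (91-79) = -1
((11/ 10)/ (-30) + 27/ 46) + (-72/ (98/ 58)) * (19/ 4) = -68248147/ 338100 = -201.86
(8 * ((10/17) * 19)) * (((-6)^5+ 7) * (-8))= 5557120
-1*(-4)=4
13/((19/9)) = 117/19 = 6.16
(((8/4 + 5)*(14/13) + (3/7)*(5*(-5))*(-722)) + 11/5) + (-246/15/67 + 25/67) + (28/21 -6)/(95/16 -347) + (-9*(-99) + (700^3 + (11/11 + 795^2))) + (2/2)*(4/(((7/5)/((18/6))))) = 343640671.17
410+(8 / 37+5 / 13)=197499 / 481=410.60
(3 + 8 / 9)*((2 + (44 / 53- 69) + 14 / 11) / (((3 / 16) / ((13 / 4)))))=-4374.54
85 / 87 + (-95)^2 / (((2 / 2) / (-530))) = -4783249.02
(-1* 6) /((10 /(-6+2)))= 12 /5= 2.40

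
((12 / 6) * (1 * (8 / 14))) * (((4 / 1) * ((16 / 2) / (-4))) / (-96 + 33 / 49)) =448 / 4671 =0.10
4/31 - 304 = -9420/31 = -303.87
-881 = -881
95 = 95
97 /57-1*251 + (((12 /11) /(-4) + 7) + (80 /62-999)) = -24107335 /19437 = -1240.28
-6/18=-1/3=-0.33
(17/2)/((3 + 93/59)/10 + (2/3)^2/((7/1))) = 63189/3874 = 16.31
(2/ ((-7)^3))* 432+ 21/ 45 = -10559/ 5145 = -2.05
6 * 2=12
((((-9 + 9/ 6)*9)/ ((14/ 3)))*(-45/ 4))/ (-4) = -18225/ 448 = -40.68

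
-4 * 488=-1952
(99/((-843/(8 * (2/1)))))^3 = -147197952/22188041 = -6.63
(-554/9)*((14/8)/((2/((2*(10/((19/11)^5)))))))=-1561389445/22284891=-70.06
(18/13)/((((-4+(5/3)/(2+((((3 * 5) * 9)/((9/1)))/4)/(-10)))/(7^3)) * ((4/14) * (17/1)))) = -32.87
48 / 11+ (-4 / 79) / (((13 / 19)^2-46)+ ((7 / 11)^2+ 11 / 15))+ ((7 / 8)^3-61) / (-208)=12530266488820877 / 2691887560400896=4.65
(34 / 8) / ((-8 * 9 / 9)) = -17 / 32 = -0.53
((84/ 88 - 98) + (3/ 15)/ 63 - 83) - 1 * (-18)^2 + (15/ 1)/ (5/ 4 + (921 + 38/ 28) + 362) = -41911692787/ 83153070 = -504.03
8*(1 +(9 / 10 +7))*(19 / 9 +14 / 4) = 17978 / 45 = 399.51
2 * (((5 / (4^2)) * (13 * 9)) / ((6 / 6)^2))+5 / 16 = 73.44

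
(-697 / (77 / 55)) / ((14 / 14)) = -3485 / 7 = -497.86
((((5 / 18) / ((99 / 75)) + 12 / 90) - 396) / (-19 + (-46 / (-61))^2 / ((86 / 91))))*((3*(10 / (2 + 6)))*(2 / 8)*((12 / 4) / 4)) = 188019365297 / 12434522496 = 15.12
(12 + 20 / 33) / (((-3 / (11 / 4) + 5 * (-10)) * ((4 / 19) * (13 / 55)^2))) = -229900 / 10959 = -20.98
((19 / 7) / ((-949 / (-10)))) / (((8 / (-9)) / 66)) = -28215 / 13286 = -2.12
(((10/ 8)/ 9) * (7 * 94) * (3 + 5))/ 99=6580/ 891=7.38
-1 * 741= -741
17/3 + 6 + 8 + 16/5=343/15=22.87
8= 8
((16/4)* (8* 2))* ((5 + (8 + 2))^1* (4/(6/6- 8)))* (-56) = 30720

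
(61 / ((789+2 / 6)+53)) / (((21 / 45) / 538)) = 1476810 / 17689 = 83.49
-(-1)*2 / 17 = 2 / 17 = 0.12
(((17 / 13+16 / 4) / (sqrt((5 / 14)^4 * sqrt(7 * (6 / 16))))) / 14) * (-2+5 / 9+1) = -184 * 42^(3 / 4) / 2925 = -1.04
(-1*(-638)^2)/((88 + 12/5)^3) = -12720125/23086352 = -0.55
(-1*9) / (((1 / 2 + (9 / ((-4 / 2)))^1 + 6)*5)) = -9 / 10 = -0.90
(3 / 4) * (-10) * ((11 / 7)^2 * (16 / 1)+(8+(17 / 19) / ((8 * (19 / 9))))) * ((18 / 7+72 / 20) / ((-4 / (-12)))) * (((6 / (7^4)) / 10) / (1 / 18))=-44160522921 / 1486495115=-29.71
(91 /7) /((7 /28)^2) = 208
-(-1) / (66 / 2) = 1 / 33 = 0.03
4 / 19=0.21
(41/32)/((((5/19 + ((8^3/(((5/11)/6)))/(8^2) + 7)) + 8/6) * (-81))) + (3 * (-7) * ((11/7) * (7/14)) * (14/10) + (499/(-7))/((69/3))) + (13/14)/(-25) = -424216697609/16168852800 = -26.24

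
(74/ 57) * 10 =740/ 57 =12.98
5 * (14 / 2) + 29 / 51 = 1814 / 51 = 35.57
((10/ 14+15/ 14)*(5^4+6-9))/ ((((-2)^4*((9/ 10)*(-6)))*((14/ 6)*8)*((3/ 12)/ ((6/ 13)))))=-38875/ 30576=-1.27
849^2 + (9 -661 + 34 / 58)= 20884338 / 29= 720149.59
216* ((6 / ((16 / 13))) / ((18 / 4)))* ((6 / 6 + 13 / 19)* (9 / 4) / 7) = 16848 / 133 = 126.68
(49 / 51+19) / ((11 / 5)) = 5090 / 561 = 9.07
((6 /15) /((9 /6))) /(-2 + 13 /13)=-4 /15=-0.27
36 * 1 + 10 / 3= 118 / 3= 39.33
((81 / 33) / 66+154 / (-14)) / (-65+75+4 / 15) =-5685 / 5324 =-1.07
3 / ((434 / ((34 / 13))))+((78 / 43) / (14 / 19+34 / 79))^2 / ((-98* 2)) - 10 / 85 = -23686791648019 / 211696000408256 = -0.11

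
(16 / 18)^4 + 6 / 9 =8470 / 6561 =1.29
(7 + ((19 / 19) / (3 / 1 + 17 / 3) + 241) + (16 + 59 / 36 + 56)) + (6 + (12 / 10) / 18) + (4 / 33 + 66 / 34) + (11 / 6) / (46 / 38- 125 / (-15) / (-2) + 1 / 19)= 47688510637 / 144838980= 329.25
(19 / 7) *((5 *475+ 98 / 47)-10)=2113807 / 329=6424.95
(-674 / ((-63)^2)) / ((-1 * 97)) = 674 / 384993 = 0.00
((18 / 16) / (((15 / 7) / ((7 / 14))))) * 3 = 63 / 80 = 0.79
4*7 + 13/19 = 545/19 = 28.68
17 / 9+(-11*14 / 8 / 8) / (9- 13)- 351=-401483 / 1152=-348.51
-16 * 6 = -96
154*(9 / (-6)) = -231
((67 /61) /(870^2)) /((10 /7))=469 /461709000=0.00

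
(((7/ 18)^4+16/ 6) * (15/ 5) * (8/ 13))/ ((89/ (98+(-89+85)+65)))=14963861/ 1686906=8.87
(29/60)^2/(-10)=-841/36000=-0.02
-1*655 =-655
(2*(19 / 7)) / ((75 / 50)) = 76 / 21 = 3.62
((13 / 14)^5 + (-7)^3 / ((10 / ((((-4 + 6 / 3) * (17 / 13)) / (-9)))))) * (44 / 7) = -32107298729 / 550597320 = -58.31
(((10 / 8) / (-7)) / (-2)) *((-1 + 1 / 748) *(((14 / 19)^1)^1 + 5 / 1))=-407115 / 795872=-0.51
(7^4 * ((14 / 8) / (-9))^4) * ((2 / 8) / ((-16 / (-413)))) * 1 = 2380862813 / 107495424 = 22.15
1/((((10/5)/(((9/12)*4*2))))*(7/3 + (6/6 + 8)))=9/34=0.26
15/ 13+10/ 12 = 155/ 78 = 1.99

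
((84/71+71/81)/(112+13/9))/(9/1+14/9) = 2369/1377329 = 0.00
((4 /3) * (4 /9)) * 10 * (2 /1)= 320 /27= 11.85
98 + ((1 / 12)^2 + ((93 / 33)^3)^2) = 152802570457 / 255104784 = 598.98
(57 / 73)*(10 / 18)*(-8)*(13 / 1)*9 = -29640 / 73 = -406.03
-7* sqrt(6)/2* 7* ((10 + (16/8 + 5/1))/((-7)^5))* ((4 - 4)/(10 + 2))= 0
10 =10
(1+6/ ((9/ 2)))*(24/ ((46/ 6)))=168/ 23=7.30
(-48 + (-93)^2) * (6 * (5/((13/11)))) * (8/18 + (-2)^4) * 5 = 233373800/13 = 17951830.77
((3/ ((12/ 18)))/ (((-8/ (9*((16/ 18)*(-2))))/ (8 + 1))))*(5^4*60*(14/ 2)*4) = 85050000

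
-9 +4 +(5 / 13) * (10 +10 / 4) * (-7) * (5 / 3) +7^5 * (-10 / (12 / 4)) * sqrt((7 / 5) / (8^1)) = -23497.33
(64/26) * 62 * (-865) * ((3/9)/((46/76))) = -65214080/897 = -72702.43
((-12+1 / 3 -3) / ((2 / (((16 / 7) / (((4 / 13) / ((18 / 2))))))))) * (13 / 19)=-44616 / 133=-335.46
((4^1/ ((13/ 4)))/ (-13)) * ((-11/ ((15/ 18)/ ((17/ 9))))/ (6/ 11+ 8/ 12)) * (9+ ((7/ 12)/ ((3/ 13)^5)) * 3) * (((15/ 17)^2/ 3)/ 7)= 315543679/ 1628991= 193.70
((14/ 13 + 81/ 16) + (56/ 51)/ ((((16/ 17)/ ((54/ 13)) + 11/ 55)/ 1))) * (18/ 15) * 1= 5323029/ 509080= 10.46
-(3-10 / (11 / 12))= 87 / 11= 7.91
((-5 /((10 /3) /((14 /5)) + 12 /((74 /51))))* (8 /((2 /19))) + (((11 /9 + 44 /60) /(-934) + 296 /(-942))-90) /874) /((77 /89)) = -37985775705893861 /816107993499645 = -46.55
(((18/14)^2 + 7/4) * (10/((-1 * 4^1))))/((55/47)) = -31349/4312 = -7.27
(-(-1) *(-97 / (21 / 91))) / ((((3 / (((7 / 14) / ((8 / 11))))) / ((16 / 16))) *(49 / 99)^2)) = -15105519 / 38416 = -393.21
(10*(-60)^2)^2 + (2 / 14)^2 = 63504000001 / 49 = 1296000000.02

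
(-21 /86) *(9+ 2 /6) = -98 /43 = -2.28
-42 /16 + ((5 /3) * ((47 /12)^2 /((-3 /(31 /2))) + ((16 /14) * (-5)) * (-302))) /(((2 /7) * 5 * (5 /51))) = 169259359 /8640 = 19590.20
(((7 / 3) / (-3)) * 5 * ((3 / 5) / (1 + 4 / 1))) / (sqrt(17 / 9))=-7 * sqrt(17) / 85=-0.34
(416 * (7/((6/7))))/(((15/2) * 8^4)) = 637/5760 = 0.11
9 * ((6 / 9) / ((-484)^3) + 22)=11224610493 / 56689952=198.00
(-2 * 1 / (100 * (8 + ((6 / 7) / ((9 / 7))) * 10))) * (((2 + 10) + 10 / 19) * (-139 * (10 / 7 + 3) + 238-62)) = 156927 / 20900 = 7.51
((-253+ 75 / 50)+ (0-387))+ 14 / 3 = -3803 / 6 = -633.83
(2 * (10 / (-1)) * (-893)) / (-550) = -1786 / 55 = -32.47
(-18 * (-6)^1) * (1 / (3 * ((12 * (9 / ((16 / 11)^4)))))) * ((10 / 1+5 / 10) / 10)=114688 / 73205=1.57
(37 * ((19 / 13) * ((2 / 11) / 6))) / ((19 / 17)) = 629 / 429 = 1.47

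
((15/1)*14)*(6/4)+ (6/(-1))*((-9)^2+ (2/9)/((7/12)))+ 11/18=-21757/126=-172.67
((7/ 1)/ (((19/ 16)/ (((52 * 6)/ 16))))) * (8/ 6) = 2912/ 19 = 153.26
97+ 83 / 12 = 1247 / 12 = 103.92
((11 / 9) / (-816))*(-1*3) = 11 / 2448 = 0.00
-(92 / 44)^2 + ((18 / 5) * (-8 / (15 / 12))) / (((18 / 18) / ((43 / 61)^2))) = -178078129 / 11256025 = -15.82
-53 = -53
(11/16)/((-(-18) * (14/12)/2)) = 11/168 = 0.07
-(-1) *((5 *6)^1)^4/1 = 810000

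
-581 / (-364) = 83 / 52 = 1.60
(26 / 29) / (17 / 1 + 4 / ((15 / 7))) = 390 / 8207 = 0.05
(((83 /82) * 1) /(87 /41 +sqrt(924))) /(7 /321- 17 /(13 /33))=10044411 /185470695500- 115453 * sqrt(231) /2261837750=-0.00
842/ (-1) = -842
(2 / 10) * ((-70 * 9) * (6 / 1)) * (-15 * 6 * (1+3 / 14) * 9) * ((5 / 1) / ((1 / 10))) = 37179000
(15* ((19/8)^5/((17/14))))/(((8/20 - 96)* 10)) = -259990395/266272768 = -0.98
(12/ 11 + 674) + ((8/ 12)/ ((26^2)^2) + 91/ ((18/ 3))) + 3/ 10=26034379751/ 37700520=690.56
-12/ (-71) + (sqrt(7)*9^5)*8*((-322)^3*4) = -166908771500658.56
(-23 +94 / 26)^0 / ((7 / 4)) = 0.57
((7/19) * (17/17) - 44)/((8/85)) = -70465/152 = -463.59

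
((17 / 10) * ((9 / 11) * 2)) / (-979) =-153 / 53845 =-0.00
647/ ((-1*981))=-647/ 981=-0.66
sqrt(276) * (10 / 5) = 4 * sqrt(69) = 33.23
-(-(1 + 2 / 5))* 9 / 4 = 63 / 20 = 3.15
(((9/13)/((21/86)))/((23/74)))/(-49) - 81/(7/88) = -104451420/102557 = -1018.47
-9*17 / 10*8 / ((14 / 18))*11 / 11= -5508 / 35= -157.37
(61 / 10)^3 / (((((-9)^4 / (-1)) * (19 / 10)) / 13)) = -0.24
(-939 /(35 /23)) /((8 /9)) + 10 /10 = -194093 /280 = -693.19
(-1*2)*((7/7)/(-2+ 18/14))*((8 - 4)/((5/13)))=728/25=29.12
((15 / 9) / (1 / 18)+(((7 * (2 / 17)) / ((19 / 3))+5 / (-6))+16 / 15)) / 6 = 294221 / 58140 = 5.06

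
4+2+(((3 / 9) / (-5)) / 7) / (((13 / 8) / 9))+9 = 6801 / 455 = 14.95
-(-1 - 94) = 95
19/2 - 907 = -1795/2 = -897.50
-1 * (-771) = 771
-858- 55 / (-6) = -848.83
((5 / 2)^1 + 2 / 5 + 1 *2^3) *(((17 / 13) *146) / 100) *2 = 135269 / 3250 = 41.62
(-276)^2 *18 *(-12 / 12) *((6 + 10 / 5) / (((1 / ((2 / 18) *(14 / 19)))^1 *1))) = -17063424 / 19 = -898074.95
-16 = -16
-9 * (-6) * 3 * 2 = 324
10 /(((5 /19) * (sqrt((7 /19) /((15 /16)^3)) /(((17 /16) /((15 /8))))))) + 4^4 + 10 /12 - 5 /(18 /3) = 323 * sqrt(1995) /448 + 256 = 288.20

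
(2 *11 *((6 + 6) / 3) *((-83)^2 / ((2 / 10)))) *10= 30311600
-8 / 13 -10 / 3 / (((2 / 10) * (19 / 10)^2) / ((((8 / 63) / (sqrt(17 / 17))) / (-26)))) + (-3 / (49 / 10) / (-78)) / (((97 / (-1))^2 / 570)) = -34605094066 / 58418966151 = -0.59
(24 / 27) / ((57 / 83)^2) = 1.88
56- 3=53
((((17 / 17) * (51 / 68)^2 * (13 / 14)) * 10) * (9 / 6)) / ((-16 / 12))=-5265 / 896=-5.88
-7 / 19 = -0.37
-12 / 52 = -3 / 13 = -0.23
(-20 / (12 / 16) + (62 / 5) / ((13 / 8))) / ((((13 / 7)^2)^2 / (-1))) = 8912512 / 5569395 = 1.60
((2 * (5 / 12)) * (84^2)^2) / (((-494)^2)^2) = 2593080 / 3722098081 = 0.00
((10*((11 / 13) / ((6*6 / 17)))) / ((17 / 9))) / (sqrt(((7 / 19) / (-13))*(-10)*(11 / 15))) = 5*sqrt(114114) / 364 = 4.64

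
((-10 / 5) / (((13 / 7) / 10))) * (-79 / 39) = 11060 / 507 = 21.81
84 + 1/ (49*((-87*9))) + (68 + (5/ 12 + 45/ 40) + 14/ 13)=616954045/ 3990168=154.62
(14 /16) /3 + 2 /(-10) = 11 /120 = 0.09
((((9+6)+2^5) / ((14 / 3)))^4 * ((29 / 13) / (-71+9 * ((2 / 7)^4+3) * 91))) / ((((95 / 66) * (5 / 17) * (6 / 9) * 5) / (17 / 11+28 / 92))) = 15783684411213 / 1254602965000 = 12.58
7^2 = 49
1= 1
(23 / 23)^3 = 1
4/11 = 0.36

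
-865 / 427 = -2.03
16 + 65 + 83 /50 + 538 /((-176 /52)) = -20981 /275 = -76.29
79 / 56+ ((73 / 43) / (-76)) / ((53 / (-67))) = 3489253 / 2424856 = 1.44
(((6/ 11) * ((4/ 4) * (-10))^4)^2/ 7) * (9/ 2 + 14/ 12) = 20400000000/ 847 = 24085005.90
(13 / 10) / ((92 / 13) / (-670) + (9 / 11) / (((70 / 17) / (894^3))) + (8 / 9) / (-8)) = 7846839 / 856968090814702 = 0.00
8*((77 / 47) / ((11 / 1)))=56 / 47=1.19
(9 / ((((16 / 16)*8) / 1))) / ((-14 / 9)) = -0.72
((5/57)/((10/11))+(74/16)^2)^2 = 6144208225/13307904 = 461.70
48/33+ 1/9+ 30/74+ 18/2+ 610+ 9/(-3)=2263628/3663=617.97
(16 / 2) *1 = 8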